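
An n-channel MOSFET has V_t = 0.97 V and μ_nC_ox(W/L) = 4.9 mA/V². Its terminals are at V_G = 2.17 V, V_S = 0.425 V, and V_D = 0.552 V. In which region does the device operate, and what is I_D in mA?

V_GS = V_G − V_S = 2.17 − 0.425 = 1.74 V; V_DS = V_D − V_S = 0.552 − 0.425 = 0.127 V.
V_ov = V_GS − V_t = 1.74 − 0.97 = 0.775 V.
Since V_DS = 0.127 V < V_ov = 0.775 V, the device is in the triode region.
I_D = k_n [V_ov · V_DS − ½ V_DS²] = 4.9 × [0.775 × 0.127 − 0.5 × 0.127²] = 0.443 mA.

Triode; I_D = 0.443 mA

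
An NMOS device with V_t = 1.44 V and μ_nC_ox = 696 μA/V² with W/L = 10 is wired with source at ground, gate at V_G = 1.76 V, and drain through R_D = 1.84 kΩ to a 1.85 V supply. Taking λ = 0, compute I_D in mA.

V_GS = V_G = 1.76 V, so V_ov = 1.76 − 1.44 = 0.32 V.
k_n = μ_nC_ox · (W/L) = 6.96 mA/V².
Assume saturation: I_D = ½ k_n V_ov² = 0.5 × 6.96 × 0.32² = 0.356 mA, giving V_DS = V_DD − I_D R_D = 1.85 − 0.356 × 1.84 = 1.19 V.
V_DS = 1.19 V ≥ V_ov = 0.32 V, confirming saturation.

I_D = 0.356 mA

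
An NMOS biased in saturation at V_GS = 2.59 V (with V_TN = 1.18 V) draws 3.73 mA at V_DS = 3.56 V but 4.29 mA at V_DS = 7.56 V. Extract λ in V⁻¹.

λ = 0.0433 V⁻¹

With V_GS fixed, I_D ∝ (1 + λ V_DS) in saturation, so I_D2/I_D1 = (1 + λ V_DS2)/(1 + λ V_DS1).
4.29/3.73 = 1.15 = (1 + 7.56 λ)/(1 + 3.56 λ).
Solving: λ (I_D1 V_DS2 − I_D2 V_DS1) = I_D2 − I_D1, so λ = (4.29 − 3.73) / (3.73 × 7.56 − 4.29 × 3.56) = 0.56 / 12.9 = 0.0433 V⁻¹.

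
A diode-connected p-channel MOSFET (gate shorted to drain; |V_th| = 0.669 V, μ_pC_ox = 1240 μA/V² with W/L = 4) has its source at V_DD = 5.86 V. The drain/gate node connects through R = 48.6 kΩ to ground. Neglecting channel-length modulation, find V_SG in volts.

V_SG = 0.872 V

With gate tied to drain, V_SG = V_SD ≥ V_SG − |V_th|, so the device is in saturation.
k_p = μ_pC_ox · (W/L) = 4.96 mA/V².
KCL at the drain: ½ k_p (V_SG − |V_th|)² = (V_DD − V_SG)/R.
Let x = V_SG − 0.669. Then 121 x² + x − 5.191 = 0, giving x = 0.203 V (positive root), so V_SG = 0.872 V.
I_D = (V_DD − V_SG)/R = (5.86 − 0.872) / 48.6 = 0.103 mA.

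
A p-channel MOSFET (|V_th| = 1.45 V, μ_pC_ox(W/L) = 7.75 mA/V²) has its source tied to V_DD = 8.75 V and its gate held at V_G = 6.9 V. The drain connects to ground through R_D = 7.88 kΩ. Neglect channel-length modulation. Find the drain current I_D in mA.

V_SG = V_DD − V_G = 8.75 − 6.9 = 1.85 V, so V_ov = 1.85 − 1.45 = 0.4 V.
Assume saturation: I_D = ½ k_p V_ov² = 0.5 × 7.75 × 0.4² = 0.62 mA, giving V_SD = V_DD − I_D R_D = 8.75 − 0.62 × 7.88 = 3.86 V.
V_SD = 3.86 V ≥ V_ov = 0.4 V, confirming saturation.

I_D = 0.620 mA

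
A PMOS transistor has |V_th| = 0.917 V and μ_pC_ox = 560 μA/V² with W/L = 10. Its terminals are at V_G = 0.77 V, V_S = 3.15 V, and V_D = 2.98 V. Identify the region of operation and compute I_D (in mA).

Triode; I_D = 1.31 mA

V_SG = V_S − V_G = 3.15 − 0.77 = 2.38 V; V_SD = V_S − V_D = 3.15 − 2.98 = 0.17 V.
k_p = μ_pC_ox · (W/L) = 5.6 mA/V².
V_ov = V_SG − |V_th| = 2.38 − 0.917 = 1.46 V.
Since V_SD = 0.17 V < V_ov = 1.46 V, the device is in the triode region.
I_D = k_p [V_ov · V_SD − ½ V_SD²] = 5.6 × [1.46 × 0.17 − 0.5 × 0.17²] = 1.31 mA.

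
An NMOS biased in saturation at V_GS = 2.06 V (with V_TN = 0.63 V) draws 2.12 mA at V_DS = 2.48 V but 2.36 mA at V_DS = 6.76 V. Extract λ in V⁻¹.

λ = 0.0283 V⁻¹

With V_GS fixed, I_D ∝ (1 + λ V_DS) in saturation, so I_D2/I_D1 = (1 + λ V_DS2)/(1 + λ V_DS1).
2.36/2.12 = 1.113 = (1 + 6.76 λ)/(1 + 2.48 λ).
Solving: λ (I_D1 V_DS2 − I_D2 V_DS1) = I_D2 − I_D1, so λ = (2.36 − 2.12) / (2.12 × 6.76 − 2.36 × 2.48) = 0.24 / 8.48 = 0.0283 V⁻¹.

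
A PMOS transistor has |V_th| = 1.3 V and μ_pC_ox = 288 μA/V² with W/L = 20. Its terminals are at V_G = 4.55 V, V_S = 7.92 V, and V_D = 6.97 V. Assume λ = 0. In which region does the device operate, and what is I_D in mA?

Triode; I_D = 8.73 mA

V_SG = V_S − V_G = 7.92 − 4.55 = 3.37 V; V_SD = V_S − V_D = 7.92 − 6.97 = 0.95 V.
k_p = μ_pC_ox · (W/L) = 5.76 mA/V².
V_ov = V_SG − |V_th| = 3.37 − 1.3 = 2.07 V.
Since V_SD = 0.95 V < V_ov = 2.07 V, the device is in the triode region.
I_D = k_p [V_ov · V_SD − ½ V_SD²] = 5.76 × [2.07 × 0.95 − 0.5 × 0.95²] = 8.73 mA.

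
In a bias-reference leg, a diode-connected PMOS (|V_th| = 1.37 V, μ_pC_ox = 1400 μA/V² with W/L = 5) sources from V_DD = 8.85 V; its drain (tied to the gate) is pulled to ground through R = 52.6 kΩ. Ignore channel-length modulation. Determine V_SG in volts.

V_SG = 1.57 V

With gate tied to drain, V_SG = V_SD ≥ V_SG − |V_th|, so the device is in saturation.
k_p = μ_pC_ox · (W/L) = 7 mA/V².
KCL at the drain: ½ k_p (V_SG − |V_th|)² = (V_DD − V_SG)/R.
Let x = V_SG − 1.37. Then 184 x² + x − 7.48 = 0, giving x = 0.199 V (positive root), so V_SG = 1.57 V.
I_D = (V_DD − V_SG)/R = (8.85 − 1.57) / 52.6 = 0.138 mA.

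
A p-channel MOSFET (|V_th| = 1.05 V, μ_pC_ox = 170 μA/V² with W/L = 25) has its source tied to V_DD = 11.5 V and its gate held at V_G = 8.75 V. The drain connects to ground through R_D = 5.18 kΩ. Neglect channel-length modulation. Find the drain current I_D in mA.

V_SG = V_DD − V_G = 11.5 − 8.75 = 2.75 V, so V_ov = 2.75 − 1.05 = 1.7 V.
k_p = μ_pC_ox · (W/L) = 4.25 mA/V².
Assume saturation: I_D = ½ k_p V_ov² = 0.5 × 4.25 × 1.7² = 6.14 mA, giving V_SD = V_DD − I_D R_D = 11.5 − 6.14 × 5.18 = -20.3 V.
But -20.3 V < V_ov = 1.7 V, so the device is actually in triode.
In triode I_D = k_p[V_ov V_SD − ½ V_SD²] and I_D = (V_DD − V_SD)/R_D. Equating: 11 V_SD² − 38.43 V_SD + 11.5 = 0, giving V_SD = 0.331 V (the root below V_ov).
I_D = (11.5 − 0.331) / 5.18 = 2.16 mA.

I_D = 2.16 mA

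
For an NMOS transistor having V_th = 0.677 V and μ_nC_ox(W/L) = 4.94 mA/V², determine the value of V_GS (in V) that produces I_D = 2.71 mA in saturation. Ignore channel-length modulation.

V_GS = 1.72 V

In saturation I_D = ½ k_n (V_GS − V_th)², so V_GS − V_th = √(2 I_D / k_n) = √(2 × 2.71 / 4.94) = 1.05 V.
V_GS = 0.677 + 1.05 = 1.72 V.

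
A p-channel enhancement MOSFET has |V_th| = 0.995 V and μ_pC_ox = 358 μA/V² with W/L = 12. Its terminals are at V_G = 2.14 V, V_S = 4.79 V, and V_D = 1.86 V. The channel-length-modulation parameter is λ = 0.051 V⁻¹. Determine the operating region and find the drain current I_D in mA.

V_SG = V_S − V_G = 4.79 − 2.14 = 2.65 V; V_SD = V_S − V_D = 4.79 − 1.86 = 2.93 V.
k_p = μ_pC_ox · (W/L) = 4.296 mA/V².
V_ov = V_SG − |V_th| = 2.65 − 0.995 = 1.65 V.
Since V_SD = 2.93 V ≥ V_ov = 1.65 V, the device is in saturation.
I_D = ½ k_p V_ov² (1 + λ V_SD) = 0.5 × 4.296 × 1.65² × (1 + 0.051 × 2.93) = 6.76 mA.

Saturation; I_D = 6.76 mA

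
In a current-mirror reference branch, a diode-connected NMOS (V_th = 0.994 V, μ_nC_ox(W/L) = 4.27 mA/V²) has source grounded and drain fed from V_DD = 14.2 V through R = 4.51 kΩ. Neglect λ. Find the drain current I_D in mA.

I_D = 2.68 mA

With gate tied to drain, V_GS = V_DS ≥ V_GS − V_th, so the device is in saturation.
KCL at the drain: ½ k_n (V_GS − V_th)² = (V_DD − V_GS)/R.
Let x = V_GS − 0.994. Then 9.63 x² + x − 13.21 = 0, giving x = 1.12 V (positive root), so V_GS = 2.11 V.
I_D = (V_DD − V_GS)/R = (14.2 − 2.11) / 4.51 = 2.68 mA.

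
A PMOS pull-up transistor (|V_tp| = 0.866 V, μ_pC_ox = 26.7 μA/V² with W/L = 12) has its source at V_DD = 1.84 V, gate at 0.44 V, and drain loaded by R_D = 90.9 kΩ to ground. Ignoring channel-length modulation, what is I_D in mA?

I_D = 0.0189 mA

V_SG = V_DD − V_G = 1.84 − 0.44 = 1.4 V, so V_ov = 1.4 − 0.866 = 0.534 V.
k_p = μ_pC_ox · (W/L) = 0.3204 mA/V².
Assume saturation: I_D = ½ k_p V_ov² = 0.5 × 0.3204 × 0.534² = 0.0457 mA, giving V_SD = V_DD − I_D R_D = 1.84 − 0.0457 × 90.9 = -2.31 V.
But -2.31 V < V_ov = 0.534 V, so the device is actually in triode.
In triode I_D = k_p[V_ov V_SD − ½ V_SD²] and I_D = (V_DD − V_SD)/R_D. Equating: 14.6 V_SD² − 16.55 V_SD + 1.84 = 0, giving V_SD = 0.125 V (the root below V_ov).
I_D = (1.84 − 0.125) / 90.9 = 0.0189 mA.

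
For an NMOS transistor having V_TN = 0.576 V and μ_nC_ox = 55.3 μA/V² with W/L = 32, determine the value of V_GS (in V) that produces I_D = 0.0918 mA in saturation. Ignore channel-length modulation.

V_GS = 0.898 V

k_n = μ_nC_ox · (W/L) = 1.77 mA/V².
In saturation I_D = ½ k_n (V_GS − V_TN)², so V_GS − V_TN = √(2 I_D / k_n) = √(2 × 0.0918 / 1.77) = 0.322 V.
V_GS = 0.576 + 0.322 = 0.898 V.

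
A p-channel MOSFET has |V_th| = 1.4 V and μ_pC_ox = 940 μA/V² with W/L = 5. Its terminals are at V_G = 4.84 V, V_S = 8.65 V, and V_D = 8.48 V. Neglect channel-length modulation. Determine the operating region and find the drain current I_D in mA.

V_SG = V_S − V_G = 8.65 − 4.84 = 3.81 V; V_SD = V_S − V_D = 8.65 − 8.48 = 0.17 V.
k_p = μ_pC_ox · (W/L) = 4.7 mA/V².
V_ov = V_SG − |V_th| = 3.81 − 1.4 = 2.41 V.
Since V_SD = 0.17 V < V_ov = 2.41 V, the device is in the triode region.
I_D = k_p [V_ov · V_SD − ½ V_SD²] = 4.7 × [2.41 × 0.17 − 0.5 × 0.17²] = 1.86 mA.

Triode; I_D = 1.86 mA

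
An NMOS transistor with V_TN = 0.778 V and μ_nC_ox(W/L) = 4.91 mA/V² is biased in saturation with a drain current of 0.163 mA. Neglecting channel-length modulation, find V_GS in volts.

In saturation I_D = ½ k_n (V_GS − V_TN)², so V_GS − V_TN = √(2 I_D / k_n) = √(2 × 0.163 / 4.91) = 0.258 V.
V_GS = 0.778 + 0.258 = 1.04 V.

V_GS = 1.04 V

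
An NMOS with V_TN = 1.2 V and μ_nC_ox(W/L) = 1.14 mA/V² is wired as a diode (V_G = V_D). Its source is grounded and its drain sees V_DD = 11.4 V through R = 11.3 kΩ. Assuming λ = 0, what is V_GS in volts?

V_GS = 2.38 V

With gate tied to drain, V_GS = V_DS ≥ V_GS − V_TN, so the device is in saturation.
KCL at the drain: ½ k_n (V_GS − V_TN)² = (V_DD − V_GS)/R.
Let x = V_GS − 1.2. Then 6.44 x² + x − 10.2 = 0, giving x = 1.18 V (positive root), so V_GS = 2.38 V.
I_D = (V_DD − V_GS)/R = (11.4 − 2.38) / 11.3 = 0.798 mA.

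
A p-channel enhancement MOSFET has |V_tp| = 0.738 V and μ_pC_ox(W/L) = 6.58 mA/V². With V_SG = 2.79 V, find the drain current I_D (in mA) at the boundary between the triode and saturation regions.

At the boundary V_SD = V_ov = V_SG − |V_tp| = 2.79 − 0.738 = 2.05 V.
I_D = ½ k_p V_ov² = 0.5 × 6.58 × 2.05² = 13.9 mA.

I_D = 13.9 mA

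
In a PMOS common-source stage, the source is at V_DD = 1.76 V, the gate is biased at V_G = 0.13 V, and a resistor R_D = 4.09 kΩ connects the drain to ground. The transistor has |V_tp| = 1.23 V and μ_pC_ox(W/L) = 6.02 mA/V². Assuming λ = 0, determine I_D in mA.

I_D = 0.378 mA

V_SG = V_DD − V_G = 1.76 − 0.13 = 1.63 V, so V_ov = 1.63 − 1.23 = 0.4 V.
Assume saturation: I_D = ½ k_p V_ov² = 0.5 × 6.02 × 0.4² = 0.482 mA, giving V_SD = V_DD − I_D R_D = 1.76 − 0.482 × 4.09 = -0.21 V.
But -0.21 V < V_ov = 0.4 V, so the device is actually in triode.
In triode I_D = k_p[V_ov V_SD − ½ V_SD²] and I_D = (V_DD − V_SD)/R_D. Equating: 12.3 V_SD² − 10.85 V_SD + 1.76 = 0, giving V_SD = 0.214 V (the root below V_ov).
I_D = (1.76 − 0.214) / 4.09 = 0.378 mA.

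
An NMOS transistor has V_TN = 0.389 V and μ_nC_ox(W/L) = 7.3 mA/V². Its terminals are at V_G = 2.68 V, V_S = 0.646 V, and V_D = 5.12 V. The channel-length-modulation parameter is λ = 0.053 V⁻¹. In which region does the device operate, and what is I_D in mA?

Saturation; I_D = 12.2 mA

V_GS = V_G − V_S = 2.68 − 0.646 = 2.03 V; V_DS = V_D − V_S = 5.12 − 0.646 = 4.47 V.
V_ov = V_GS − V_TN = 2.03 − 0.389 = 1.65 V.
Since V_DS = 4.47 V ≥ V_ov = 1.65 V, the device is in saturation.
I_D = ½ k_n V_ov² (1 + λ V_DS) = 0.5 × 7.3 × 1.65² × (1 + 0.053 × 4.47) = 12.2 mA.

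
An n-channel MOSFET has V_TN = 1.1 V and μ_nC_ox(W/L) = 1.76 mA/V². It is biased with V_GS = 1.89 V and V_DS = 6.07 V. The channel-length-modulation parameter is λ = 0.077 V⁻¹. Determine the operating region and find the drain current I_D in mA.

V_ov = V_GS − V_TN = 1.89 − 1.1 = 0.79 V.
Since V_DS = 6.07 V ≥ V_ov = 0.79 V, the device is in saturation.
I_D = ½ k_n V_ov² (1 + λ V_DS) = 0.5 × 1.76 × 0.79² × (1 + 0.077 × 6.07) = 0.806 mA.

Saturation; I_D = 0.806 mA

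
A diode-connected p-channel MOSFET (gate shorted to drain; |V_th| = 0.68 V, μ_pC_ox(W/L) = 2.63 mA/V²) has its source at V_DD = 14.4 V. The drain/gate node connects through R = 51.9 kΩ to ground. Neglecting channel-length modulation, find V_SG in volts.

V_SG = 1.12 V

With gate tied to drain, V_SG = V_SD ≥ V_SG − |V_th|, so the device is in saturation.
KCL at the drain: ½ k_p (V_SG − |V_th|)² = (V_DD − V_SG)/R.
Let x = V_SG − 0.68. Then 68.2 x² + x − 13.72 = 0, giving x = 0.441 V (positive root), so V_SG = 1.12 V.
I_D = (V_DD − V_SG)/R = (14.4 − 1.12) / 51.9 = 0.256 mA.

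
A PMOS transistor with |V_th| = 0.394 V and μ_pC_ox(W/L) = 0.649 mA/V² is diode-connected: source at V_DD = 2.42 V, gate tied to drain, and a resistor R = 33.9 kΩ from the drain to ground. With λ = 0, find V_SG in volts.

V_SG = 0.780 V

With gate tied to drain, V_SG = V_SD ≥ V_SG − |V_th|, so the device is in saturation.
KCL at the drain: ½ k_p (V_SG − |V_th|)² = (V_DD − V_SG)/R.
Let x = V_SG − 0.394. Then 11 x² + x − 2.026 = 0, giving x = 0.386 V (positive root), so V_SG = 0.78 V.
I_D = (V_DD − V_SG)/R = (2.42 − 0.78) / 33.9 = 0.0484 mA.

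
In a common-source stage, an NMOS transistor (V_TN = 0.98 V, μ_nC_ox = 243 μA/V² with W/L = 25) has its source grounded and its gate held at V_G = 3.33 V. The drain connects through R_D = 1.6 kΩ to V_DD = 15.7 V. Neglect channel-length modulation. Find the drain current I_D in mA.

I_D = 9.32 mA

V_GS = V_G = 3.33 V, so V_ov = 3.33 − 0.98 = 2.35 V.
k_n = μ_nC_ox · (W/L) = 6.075 mA/V².
Assume saturation: I_D = ½ k_n V_ov² = 0.5 × 6.075 × 2.35² = 16.8 mA, giving V_DS = V_DD − I_D R_D = 15.7 − 16.8 × 1.6 = -11.1 V.
But -11.1 V < V_ov = 2.35 V, so the device is actually in triode.
In triode I_D = k_n[V_ov V_DS − ½ V_DS²] and I_D = (V_DD − V_DS)/R_D. Equating: 4.86 V_DS² − 23.84 V_DS + 15.7 = 0, giving V_DS = 0.784 V (the root below V_ov).
I_D = (15.7 − 0.784) / 1.6 = 9.32 mA.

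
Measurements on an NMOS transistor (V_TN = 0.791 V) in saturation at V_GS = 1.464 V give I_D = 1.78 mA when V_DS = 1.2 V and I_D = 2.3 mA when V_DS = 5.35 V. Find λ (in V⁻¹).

With V_GS fixed, I_D ∝ (1 + λ V_DS) in saturation, so I_D2/I_D1 = (1 + λ V_DS2)/(1 + λ V_DS1).
2.3/1.78 = 1.292 = (1 + 5.35 λ)/(1 + 1.2 λ).
Solving: λ (I_D1 V_DS2 − I_D2 V_DS1) = I_D2 − I_D1, so λ = (2.3 − 1.78) / (1.78 × 5.35 − 2.3 × 1.2) = 0.52 / 6.76 = 0.0769 V⁻¹.

λ = 0.0769 V⁻¹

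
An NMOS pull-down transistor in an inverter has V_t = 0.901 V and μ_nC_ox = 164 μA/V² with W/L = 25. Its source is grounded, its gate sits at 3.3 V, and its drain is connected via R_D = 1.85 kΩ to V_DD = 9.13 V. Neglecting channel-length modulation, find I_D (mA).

I_D = 4.65 mA

V_GS = V_G = 3.3 V, so V_ov = 3.3 − 0.901 = 2.4 V.
k_n = μ_nC_ox · (W/L) = 4.1 mA/V².
Assume saturation: I_D = ½ k_n V_ov² = 0.5 × 4.1 × 2.4² = 11.8 mA, giving V_DS = V_DD − I_D R_D = 9.13 − 11.8 × 1.85 = -12.7 V.
But -12.7 V < V_ov = 2.4 V, so the device is actually in triode.
In triode I_D = k_n[V_ov V_DS − ½ V_DS²] and I_D = (V_DD − V_DS)/R_D. Equating: 3.79 V_DS² − 19.2 V_DS + 9.13 = 0, giving V_DS = 0.531 V (the root below V_ov).
I_D = (9.13 − 0.531) / 1.85 = 4.65 mA.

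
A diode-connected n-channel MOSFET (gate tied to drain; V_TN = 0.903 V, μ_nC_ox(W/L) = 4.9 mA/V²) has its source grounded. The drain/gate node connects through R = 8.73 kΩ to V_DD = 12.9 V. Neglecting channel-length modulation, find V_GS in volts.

With gate tied to drain, V_GS = V_DS ≥ V_GS − V_TN, so the device is in saturation.
KCL at the drain: ½ k_n (V_GS − V_TN)² = (V_DD − V_GS)/R.
Let x = V_GS − 0.903. Then 21.4 x² + x − 12 = 0, giving x = 0.726 V (positive root), so V_GS = 1.63 V.
I_D = (V_DD − V_GS)/R = (12.9 − 1.63) / 8.73 = 1.29 mA.

V_GS = 1.63 V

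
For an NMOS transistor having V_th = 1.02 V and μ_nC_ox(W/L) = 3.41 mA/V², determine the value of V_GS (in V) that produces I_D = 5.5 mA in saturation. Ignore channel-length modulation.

V_GS = 2.82 V

In saturation I_D = ½ k_n (V_GS − V_th)², so V_GS − V_th = √(2 I_D / k_n) = √(2 × 5.5 / 3.41) = 1.8 V.
V_GS = 1.02 + 1.8 = 2.82 V.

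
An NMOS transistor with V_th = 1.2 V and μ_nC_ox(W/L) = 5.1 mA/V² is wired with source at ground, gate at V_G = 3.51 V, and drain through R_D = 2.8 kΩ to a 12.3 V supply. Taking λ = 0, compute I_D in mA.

I_D = 4.25 mA

V_GS = V_G = 3.51 V, so V_ov = 3.51 − 1.2 = 2.31 V.
Assume saturation: I_D = ½ k_n V_ov² = 0.5 × 5.1 × 2.31² = 13.6 mA, giving V_DS = V_DD − I_D R_D = 12.3 − 13.6 × 2.8 = -25.8 V.
But -25.8 V < V_ov = 2.31 V, so the device is actually in triode.
In triode I_D = k_n[V_ov V_DS − ½ V_DS²] and I_D = (V_DD − V_DS)/R_D. Equating: 7.14 V_DS² − 33.99 V_DS + 12.3 = 0, giving V_DS = 0.395 V (the root below V_ov).
I_D = (12.3 − 0.395) / 2.8 = 4.25 mA.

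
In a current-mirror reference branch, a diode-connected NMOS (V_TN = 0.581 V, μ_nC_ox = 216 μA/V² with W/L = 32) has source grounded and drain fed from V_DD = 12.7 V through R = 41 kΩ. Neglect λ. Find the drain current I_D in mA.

I_D = 0.289 mA

With gate tied to drain, V_GS = V_DS ≥ V_GS − V_TN, so the device is in saturation.
k_n = μ_nC_ox · (W/L) = 6.912 mA/V².
KCL at the drain: ½ k_n (V_GS − V_TN)² = (V_DD − V_GS)/R.
Let x = V_GS − 0.581. Then 142 x² + x − 12.12 = 0, giving x = 0.289 V (positive root), so V_GS = 0.87 V.
I_D = (V_DD − V_GS)/R = (12.7 − 0.87) / 41 = 0.289 mA.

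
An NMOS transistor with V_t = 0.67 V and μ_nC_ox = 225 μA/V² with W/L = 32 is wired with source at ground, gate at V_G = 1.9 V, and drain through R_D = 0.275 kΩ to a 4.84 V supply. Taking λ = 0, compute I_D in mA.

I_D = 5.45 mA

V_GS = V_G = 1.9 V, so V_ov = 1.9 − 0.67 = 1.23 V.
k_n = μ_nC_ox · (W/L) = 7.2 mA/V².
Assume saturation: I_D = ½ k_n V_ov² = 0.5 × 7.2 × 1.23² = 5.45 mA, giving V_DS = V_DD − I_D R_D = 4.84 − 5.45 × 0.275 = 3.34 V.
V_DS = 3.34 V ≥ V_ov = 1.23 V, confirming saturation.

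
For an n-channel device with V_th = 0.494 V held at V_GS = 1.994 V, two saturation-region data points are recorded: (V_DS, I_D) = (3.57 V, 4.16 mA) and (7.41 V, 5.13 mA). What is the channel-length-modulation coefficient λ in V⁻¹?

λ = 0.0775 V⁻¹

With V_GS fixed, I_D ∝ (1 + λ V_DS) in saturation, so I_D2/I_D1 = (1 + λ V_DS2)/(1 + λ V_DS1).
5.13/4.16 = 1.233 = (1 + 7.41 λ)/(1 + 3.57 λ).
Solving: λ (I_D1 V_DS2 − I_D2 V_DS1) = I_D2 − I_D1, so λ = (5.13 − 4.16) / (4.16 × 7.41 − 5.13 × 3.57) = 0.97 / 12.5 = 0.0775 V⁻¹.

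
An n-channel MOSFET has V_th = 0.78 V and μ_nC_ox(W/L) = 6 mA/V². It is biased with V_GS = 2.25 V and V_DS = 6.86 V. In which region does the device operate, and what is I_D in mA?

Saturation; I_D = 6.48 mA

V_ov = V_GS − V_th = 2.25 − 0.78 = 1.47 V.
Since V_DS = 6.86 V ≥ V_ov = 1.47 V, the device is in saturation.
I_D = ½ k_n V_ov² = 0.5 × 6 × 1.47² = 6.48 mA.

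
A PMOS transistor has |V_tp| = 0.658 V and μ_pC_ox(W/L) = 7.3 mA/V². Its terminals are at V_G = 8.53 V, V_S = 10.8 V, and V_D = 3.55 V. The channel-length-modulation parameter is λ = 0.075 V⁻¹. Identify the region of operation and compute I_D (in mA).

V_SG = V_S − V_G = 10.8 − 8.53 = 2.27 V; V_SD = V_S − V_D = 10.8 − 3.55 = 7.25 V.
V_ov = V_SG − |V_tp| = 2.27 − 0.658 = 1.61 V.
Since V_SD = 7.25 V ≥ V_ov = 1.61 V, the device is in saturation.
I_D = ½ k_p V_ov² (1 + λ V_SD) = 0.5 × 7.3 × 1.61² × (1 + 0.075 × 7.25) = 14.6 mA.

Saturation; I_D = 14.6 mA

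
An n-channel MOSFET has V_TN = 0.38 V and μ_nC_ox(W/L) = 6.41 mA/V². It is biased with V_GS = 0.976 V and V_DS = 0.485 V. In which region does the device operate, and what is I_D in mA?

V_ov = V_GS − V_TN = 0.976 − 0.38 = 0.596 V.
Since V_DS = 0.485 V < V_ov = 0.596 V, the device is in the triode region.
I_D = k_n [V_ov · V_DS − ½ V_DS²] = 6.41 × [0.596 × 0.485 − 0.5 × 0.485²] = 1.1 mA.

Triode; I_D = 1.10 mA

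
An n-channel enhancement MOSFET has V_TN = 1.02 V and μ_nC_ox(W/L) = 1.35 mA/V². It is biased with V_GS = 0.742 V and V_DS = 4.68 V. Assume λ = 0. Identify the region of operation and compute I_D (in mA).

V_GS = 0.742 V < V_TN = 1.02 V, so the transistor is in cutoff.

Cutoff; I_D = 0 mA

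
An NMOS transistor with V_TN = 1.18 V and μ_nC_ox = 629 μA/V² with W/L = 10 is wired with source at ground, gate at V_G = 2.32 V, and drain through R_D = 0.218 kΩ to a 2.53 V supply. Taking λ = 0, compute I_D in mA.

V_GS = V_G = 2.32 V, so V_ov = 2.32 − 1.18 = 1.14 V.
k_n = μ_nC_ox · (W/L) = 6.29 mA/V².
Assume saturation: I_D = ½ k_n V_ov² = 0.5 × 6.29 × 1.14² = 4.09 mA, giving V_DS = V_DD − I_D R_D = 2.53 − 4.09 × 0.218 = 1.64 V.
V_DS = 1.64 V ≥ V_ov = 1.14 V, confirming saturation.

I_D = 4.09 mA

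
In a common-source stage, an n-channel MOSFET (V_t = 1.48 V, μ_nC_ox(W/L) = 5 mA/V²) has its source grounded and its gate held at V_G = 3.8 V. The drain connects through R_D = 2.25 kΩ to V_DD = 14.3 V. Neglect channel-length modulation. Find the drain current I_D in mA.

V_GS = V_G = 3.8 V, so V_ov = 3.8 − 1.48 = 2.32 V.
Assume saturation: I_D = ½ k_n V_ov² = 0.5 × 5 × 2.32² = 13.5 mA, giving V_DS = V_DD − I_D R_D = 14.3 − 13.5 × 2.25 = -16 V.
But -16 V < V_ov = 2.32 V, so the device is actually in triode.
In triode I_D = k_n[V_ov V_DS − ½ V_DS²] and I_D = (V_DD − V_DS)/R_D. Equating: 5.62 V_DS² − 27.1 V_DS + 14.3 = 0, giving V_DS = 0.603 V (the root below V_ov).
I_D = (14.3 − 0.603) / 2.25 = 6.09 mA.

I_D = 6.09 mA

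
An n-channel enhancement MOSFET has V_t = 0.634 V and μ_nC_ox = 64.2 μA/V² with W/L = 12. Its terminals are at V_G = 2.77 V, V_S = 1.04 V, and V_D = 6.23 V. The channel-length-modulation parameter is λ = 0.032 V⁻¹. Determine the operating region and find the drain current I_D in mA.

V_GS = V_G − V_S = 2.77 − 1.04 = 1.73 V; V_DS = V_D − V_S = 6.23 − 1.04 = 5.19 V.
k_n = μ_nC_ox · (W/L) = 0.7704 mA/V².
V_ov = V_GS − V_t = 1.73 − 0.634 = 1.1 V.
Since V_DS = 5.19 V ≥ V_ov = 1.1 V, the device is in saturation.
I_D = ½ k_n V_ov² (1 + λ V_DS) = 0.5 × 0.7704 × 1.1² × (1 + 0.032 × 5.19) = 0.54 mA.

Saturation; I_D = 0.540 mA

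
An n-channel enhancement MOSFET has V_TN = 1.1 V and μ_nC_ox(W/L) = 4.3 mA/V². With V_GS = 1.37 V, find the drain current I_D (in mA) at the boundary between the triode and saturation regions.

At the boundary V_DS = V_ov = V_GS − V_TN = 1.37 − 1.1 = 0.27 V.
I_D = ½ k_n V_ov² = 0.5 × 4.3 × 0.27² = 0.157 mA.

I_D = 0.157 mA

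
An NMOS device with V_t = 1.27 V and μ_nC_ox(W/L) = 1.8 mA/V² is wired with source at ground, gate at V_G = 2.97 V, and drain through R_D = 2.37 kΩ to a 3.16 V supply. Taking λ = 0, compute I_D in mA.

I_D = 1.15 mA

V_GS = V_G = 2.97 V, so V_ov = 2.97 − 1.27 = 1.7 V.
Assume saturation: I_D = ½ k_n V_ov² = 0.5 × 1.8 × 1.7² = 2.6 mA, giving V_DS = V_DD − I_D R_D = 3.16 − 2.6 × 2.37 = -3 V.
But -3 V < V_ov = 1.7 V, so the device is actually in triode.
In triode I_D = k_n[V_ov V_DS − ½ V_DS²] and I_D = (V_DD − V_DS)/R_D. Equating: 2.13 V_DS² − 8.252 V_DS + 3.16 = 0, giving V_DS = 0.431 V (the root below V_ov).
I_D = (3.16 − 0.431) / 2.37 = 1.15 mA.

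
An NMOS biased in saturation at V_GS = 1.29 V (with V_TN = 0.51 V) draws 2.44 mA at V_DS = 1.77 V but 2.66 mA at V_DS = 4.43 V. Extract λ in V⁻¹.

λ = 0.0361 V⁻¹

With V_GS fixed, I_D ∝ (1 + λ V_DS) in saturation, so I_D2/I_D1 = (1 + λ V_DS2)/(1 + λ V_DS1).
2.66/2.44 = 1.09 = (1 + 4.43 λ)/(1 + 1.77 λ).
Solving: λ (I_D1 V_DS2 − I_D2 V_DS1) = I_D2 − I_D1, so λ = (2.66 − 2.44) / (2.44 × 4.43 − 2.66 × 1.77) = 0.22 / 6.1 = 0.0361 V⁻¹.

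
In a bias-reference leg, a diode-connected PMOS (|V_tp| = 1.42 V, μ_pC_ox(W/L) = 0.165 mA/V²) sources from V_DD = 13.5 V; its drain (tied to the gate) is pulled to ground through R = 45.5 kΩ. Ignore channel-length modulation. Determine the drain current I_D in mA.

I_D = 0.229 mA

With gate tied to drain, V_SG = V_SD ≥ V_SG − |V_tp|, so the device is in saturation.
KCL at the drain: ½ k_p (V_SG − |V_tp|)² = (V_DD − V_SG)/R.
Let x = V_SG − 1.42. Then 3.75 x² + x − 12.08 = 0, giving x = 1.67 V (positive root), so V_SG = 3.09 V.
I_D = (V_DD − V_SG)/R = (13.5 − 3.09) / 45.5 = 0.229 mA.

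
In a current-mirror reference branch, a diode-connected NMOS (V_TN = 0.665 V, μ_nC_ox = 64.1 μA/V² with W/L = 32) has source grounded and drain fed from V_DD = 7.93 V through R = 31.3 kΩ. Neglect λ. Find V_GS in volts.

With gate tied to drain, V_GS = V_DS ≥ V_GS − V_TN, so the device is in saturation.
k_n = μ_nC_ox · (W/L) = 2.051 mA/V².
KCL at the drain: ½ k_n (V_GS − V_TN)² = (V_DD − V_GS)/R.
Let x = V_GS − 0.665. Then 32.1 x² + x − 7.265 = 0, giving x = 0.46 V (positive root), so V_GS = 1.13 V.
I_D = (V_DD − V_GS)/R = (7.93 − 1.13) / 31.3 = 0.217 mA.

V_GS = 1.13 V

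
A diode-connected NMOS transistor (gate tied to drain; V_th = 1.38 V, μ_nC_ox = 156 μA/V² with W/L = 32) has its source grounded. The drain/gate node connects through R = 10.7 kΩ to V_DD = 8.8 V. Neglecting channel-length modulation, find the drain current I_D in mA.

With gate tied to drain, V_GS = V_DS ≥ V_GS − V_th, so the device is in saturation.
k_n = μ_nC_ox · (W/L) = 4.992 mA/V².
KCL at the drain: ½ k_n (V_GS − V_th)² = (V_DD − V_GS)/R.
Let x = V_GS − 1.38. Then 26.7 x² + x − 7.42 = 0, giving x = 0.509 V (positive root), so V_GS = 1.89 V.
I_D = (V_DD − V_GS)/R = (8.8 − 1.89) / 10.7 = 0.646 mA.

I_D = 0.646 mA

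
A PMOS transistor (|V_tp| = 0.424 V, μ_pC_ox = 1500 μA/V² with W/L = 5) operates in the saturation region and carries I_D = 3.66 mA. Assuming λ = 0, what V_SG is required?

k_p = μ_pC_ox · (W/L) = 7.5 mA/V².
In saturation I_D = ½ k_p (V_SG − |V_tp|)², so V_SG − |V_tp| = √(2 I_D / k_p) = √(2 × 3.66 / 7.5) = 0.988 V.
V_SG = 0.424 + 0.988 = 1.41 V.

V_SG = 1.41 V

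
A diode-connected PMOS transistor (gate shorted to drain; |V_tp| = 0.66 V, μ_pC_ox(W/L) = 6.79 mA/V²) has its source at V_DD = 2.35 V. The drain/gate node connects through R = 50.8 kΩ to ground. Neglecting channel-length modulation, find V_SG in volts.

V_SG = 0.756 V

With gate tied to drain, V_SG = V_SD ≥ V_SG − |V_tp|, so the device is in saturation.
KCL at the drain: ½ k_p (V_SG − |V_tp|)² = (V_DD − V_SG)/R.
Let x = V_SG − 0.66. Then 172 x² + x − 1.69 = 0, giving x = 0.0961 V (positive root), so V_SG = 0.756 V.
I_D = (V_DD − V_SG)/R = (2.35 − 0.756) / 50.8 = 0.0314 mA.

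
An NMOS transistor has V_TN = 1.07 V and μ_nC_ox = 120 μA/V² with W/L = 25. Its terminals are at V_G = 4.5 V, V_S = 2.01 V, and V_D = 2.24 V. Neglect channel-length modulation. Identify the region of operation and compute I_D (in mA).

Triode; I_D = 0.900 mA

V_GS = V_G − V_S = 4.5 − 2.01 = 2.49 V; V_DS = V_D − V_S = 2.24 − 2.01 = 0.23 V.
k_n = μ_nC_ox · (W/L) = 3 mA/V².
V_ov = V_GS − V_TN = 2.49 − 1.07 = 1.42 V.
Since V_DS = 0.23 V < V_ov = 1.42 V, the device is in the triode region.
I_D = k_n [V_ov · V_DS − ½ V_DS²] = 3 × [1.42 × 0.23 − 0.5 × 0.23²] = 0.9 mA.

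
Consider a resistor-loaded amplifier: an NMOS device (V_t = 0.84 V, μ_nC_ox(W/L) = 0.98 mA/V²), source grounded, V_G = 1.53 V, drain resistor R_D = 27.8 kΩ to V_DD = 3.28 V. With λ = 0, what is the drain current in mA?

V_GS = V_G = 1.53 V, so V_ov = 1.53 − 0.84 = 0.69 V.
Assume saturation: I_D = ½ k_n V_ov² = 0.5 × 0.98 × 0.69² = 0.233 mA, giving V_DS = V_DD − I_D R_D = 3.28 − 0.233 × 27.8 = -3.21 V.
But -3.21 V < V_ov = 0.69 V, so the device is actually in triode.
In triode I_D = k_n[V_ov V_DS − ½ V_DS²] and I_D = (V_DD − V_DS)/R_D. Equating: 13.6 V_DS² − 19.8 V_DS + 3.28 = 0, giving V_DS = 0.191 V (the root below V_ov).
I_D = (3.28 − 0.191) / 27.8 = 0.111 mA.

I_D = 0.111 mA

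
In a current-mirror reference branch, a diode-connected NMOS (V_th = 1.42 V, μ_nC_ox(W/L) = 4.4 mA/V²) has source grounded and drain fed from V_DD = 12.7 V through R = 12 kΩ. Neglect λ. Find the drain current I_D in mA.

With gate tied to drain, V_GS = V_DS ≥ V_GS − V_th, so the device is in saturation.
KCL at the drain: ½ k_n (V_GS − V_th)² = (V_DD − V_GS)/R.
Let x = V_GS − 1.42. Then 26.4 x² + x − 11.28 = 0, giving x = 0.635 V (positive root), so V_GS = 2.05 V.
I_D = (V_DD − V_GS)/R = (12.7 − 2.05) / 12 = 0.887 mA.

I_D = 0.887 mA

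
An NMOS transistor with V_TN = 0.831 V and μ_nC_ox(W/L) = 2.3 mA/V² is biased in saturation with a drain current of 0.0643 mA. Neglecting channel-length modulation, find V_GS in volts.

In saturation I_D = ½ k_n (V_GS − V_TN)², so V_GS − V_TN = √(2 I_D / k_n) = √(2 × 0.0643 / 2.3) = 0.236 V.
V_GS = 0.831 + 0.236 = 1.07 V.

V_GS = 1.07 V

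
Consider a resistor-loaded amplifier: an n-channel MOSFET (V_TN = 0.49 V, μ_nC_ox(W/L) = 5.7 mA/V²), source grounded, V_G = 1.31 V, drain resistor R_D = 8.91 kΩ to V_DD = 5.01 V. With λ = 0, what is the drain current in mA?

V_GS = V_G = 1.31 V, so V_ov = 1.31 − 0.49 = 0.82 V.
Assume saturation: I_D = ½ k_n V_ov² = 0.5 × 5.7 × 0.82² = 1.92 mA, giving V_DS = V_DD − I_D R_D = 5.01 − 1.92 × 8.91 = -12.1 V.
But -12.1 V < V_ov = 0.82 V, so the device is actually in triode.
In triode I_D = k_n[V_ov V_DS − ½ V_DS²] and I_D = (V_DD − V_DS)/R_D. Equating: 25.4 V_DS² − 42.65 V_DS + 5.01 = 0, giving V_DS = 0.127 V (the root below V_ov).
I_D = (5.01 − 0.127) / 8.91 = 0.548 mA.

I_D = 0.548 mA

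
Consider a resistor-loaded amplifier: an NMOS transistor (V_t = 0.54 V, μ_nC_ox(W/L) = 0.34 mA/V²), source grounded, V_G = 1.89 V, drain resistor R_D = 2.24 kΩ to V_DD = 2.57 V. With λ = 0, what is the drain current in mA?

V_GS = V_G = 1.89 V, so V_ov = 1.89 − 0.54 = 1.35 V.
Assume saturation: I_D = ½ k_n V_ov² = 0.5 × 0.34 × 1.35² = 0.31 mA, giving V_DS = V_DD − I_D R_D = 2.57 − 0.31 × 2.24 = 1.88 V.
V_DS = 1.88 V ≥ V_ov = 1.35 V, confirming saturation.

I_D = 0.310 mA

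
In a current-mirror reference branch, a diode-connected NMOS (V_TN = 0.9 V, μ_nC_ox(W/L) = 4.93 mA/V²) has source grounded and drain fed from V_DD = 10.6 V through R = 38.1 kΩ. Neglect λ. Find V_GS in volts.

V_GS = 1.22 V

With gate tied to drain, V_GS = V_DS ≥ V_GS − V_TN, so the device is in saturation.
KCL at the drain: ½ k_n (V_GS − V_TN)² = (V_DD − V_GS)/R.
Let x = V_GS − 0.9. Then 93.9 x² + x − 9.7 = 0, giving x = 0.316 V (positive root), so V_GS = 1.22 V.
I_D = (V_DD − V_GS)/R = (10.6 − 1.22) / 38.1 = 0.246 mA.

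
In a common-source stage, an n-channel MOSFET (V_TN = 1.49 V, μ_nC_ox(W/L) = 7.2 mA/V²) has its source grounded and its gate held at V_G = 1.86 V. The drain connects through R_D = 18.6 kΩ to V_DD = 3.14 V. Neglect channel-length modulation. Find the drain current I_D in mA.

I_D = 0.165 mA

V_GS = V_G = 1.86 V, so V_ov = 1.86 − 1.49 = 0.37 V.
Assume saturation: I_D = ½ k_n V_ov² = 0.5 × 7.2 × 0.37² = 0.493 mA, giving V_DS = V_DD − I_D R_D = 3.14 − 0.493 × 18.6 = -6.03 V.
But -6.03 V < V_ov = 0.37 V, so the device is actually in triode.
In triode I_D = k_n[V_ov V_DS − ½ V_DS²] and I_D = (V_DD − V_DS)/R_D. Equating: 67 V_DS² − 50.55 V_DS + 3.14 = 0, giving V_DS = 0.0683 V (the root below V_ov).
I_D = (3.14 − 0.0683) / 18.6 = 0.165 mA.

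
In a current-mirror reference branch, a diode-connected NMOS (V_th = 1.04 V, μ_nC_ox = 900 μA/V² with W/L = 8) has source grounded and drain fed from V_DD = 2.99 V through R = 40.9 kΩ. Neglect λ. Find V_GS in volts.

V_GS = 1.15 V

With gate tied to drain, V_GS = V_DS ≥ V_GS − V_th, so the device is in saturation.
k_n = μ_nC_ox · (W/L) = 7.2 mA/V².
KCL at the drain: ½ k_n (V_GS − V_th)² = (V_DD − V_GS)/R.
Let x = V_GS − 1.04. Then 147 x² + x − 1.95 = 0, giving x = 0.112 V (positive root), so V_GS = 1.15 V.
I_D = (V_DD − V_GS)/R = (2.99 − 1.15) / 40.9 = 0.0449 mA.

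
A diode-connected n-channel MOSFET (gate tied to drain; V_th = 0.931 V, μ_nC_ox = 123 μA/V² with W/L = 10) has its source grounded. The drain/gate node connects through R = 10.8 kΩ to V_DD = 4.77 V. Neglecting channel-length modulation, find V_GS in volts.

With gate tied to drain, V_GS = V_DS ≥ V_GS − V_th, so the device is in saturation.
k_n = μ_nC_ox · (W/L) = 1.23 mA/V².
KCL at the drain: ½ k_n (V_GS − V_th)² = (V_DD − V_GS)/R.
Let x = V_GS − 0.931. Then 6.64 x² + x − 3.839 = 0, giving x = 0.689 V (positive root), so V_GS = 1.62 V.
I_D = (V_DD − V_GS)/R = (4.77 − 1.62) / 10.8 = 0.292 mA.

V_GS = 1.62 V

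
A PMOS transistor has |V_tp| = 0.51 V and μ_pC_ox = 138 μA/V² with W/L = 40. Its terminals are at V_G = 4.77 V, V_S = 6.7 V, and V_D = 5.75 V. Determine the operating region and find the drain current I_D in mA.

V_SG = V_S − V_G = 6.7 − 4.77 = 1.93 V; V_SD = V_S − V_D = 6.7 − 5.75 = 0.95 V.
k_p = μ_pC_ox · (W/L) = 5.52 mA/V².
V_ov = V_SG − |V_tp| = 1.93 − 0.51 = 1.42 V.
Since V_SD = 0.95 V < V_ov = 1.42 V, the device is in the triode region.
I_D = k_p [V_ov · V_SD − ½ V_SD²] = 5.52 × [1.42 × 0.95 − 0.5 × 0.95²] = 4.96 mA.

Triode; I_D = 4.96 mA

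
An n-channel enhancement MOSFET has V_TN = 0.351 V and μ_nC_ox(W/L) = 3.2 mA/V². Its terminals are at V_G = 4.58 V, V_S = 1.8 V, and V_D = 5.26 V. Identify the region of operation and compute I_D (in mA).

Saturation; I_D = 9.44 mA

V_GS = V_G − V_S = 4.58 − 1.8 = 2.78 V; V_DS = V_D − V_S = 5.26 − 1.8 = 3.46 V.
V_ov = V_GS − V_TN = 2.78 − 0.351 = 2.43 V.
Since V_DS = 3.46 V ≥ V_ov = 2.43 V, the device is in saturation.
I_D = ½ k_n V_ov² = 0.5 × 3.2 × 2.43² = 9.44 mA.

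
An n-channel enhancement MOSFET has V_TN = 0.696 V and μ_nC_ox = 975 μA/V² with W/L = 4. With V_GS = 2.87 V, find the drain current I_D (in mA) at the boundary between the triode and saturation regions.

I_D = 9.22 mA

At the boundary V_DS = V_ov = V_GS − V_TN = 2.87 − 0.696 = 2.17 V.
k_n = μ_nC_ox · (W/L) = 3.9 mA/V².
I_D = ½ k_n V_ov² = 0.5 × 3.9 × 2.17² = 9.22 mA.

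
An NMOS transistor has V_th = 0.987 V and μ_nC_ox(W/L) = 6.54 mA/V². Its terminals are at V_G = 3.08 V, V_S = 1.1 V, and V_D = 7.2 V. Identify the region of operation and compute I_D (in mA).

Saturation; I_D = 3.22 mA

V_GS = V_G − V_S = 3.08 − 1.1 = 1.98 V; V_DS = V_D − V_S = 7.2 − 1.1 = 6.1 V.
V_ov = V_GS − V_th = 1.98 − 0.987 = 0.993 V.
Since V_DS = 6.1 V ≥ V_ov = 0.993 V, the device is in saturation.
I_D = ½ k_n V_ov² = 0.5 × 6.54 × 0.993² = 3.22 mA.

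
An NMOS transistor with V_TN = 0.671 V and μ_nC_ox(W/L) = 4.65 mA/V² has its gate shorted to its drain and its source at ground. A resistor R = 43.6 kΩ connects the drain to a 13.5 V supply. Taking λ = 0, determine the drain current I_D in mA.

I_D = 0.286 mA

With gate tied to drain, V_GS = V_DS ≥ V_GS − V_TN, so the device is in saturation.
KCL at the drain: ½ k_n (V_GS − V_TN)² = (V_DD − V_GS)/R.
Let x = V_GS − 0.671. Then 101 x² + x − 12.83 = 0, giving x = 0.351 V (positive root), so V_GS = 1.02 V.
I_D = (V_DD − V_GS)/R = (13.5 − 1.02) / 43.6 = 0.286 mA.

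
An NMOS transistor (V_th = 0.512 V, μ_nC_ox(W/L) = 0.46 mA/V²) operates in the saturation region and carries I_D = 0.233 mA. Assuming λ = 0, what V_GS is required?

In saturation I_D = ½ k_n (V_GS − V_th)², so V_GS − V_th = √(2 I_D / k_n) = √(2 × 0.233 / 0.46) = 1.01 V.
V_GS = 0.512 + 1.01 = 1.52 V.

V_GS = 1.52 V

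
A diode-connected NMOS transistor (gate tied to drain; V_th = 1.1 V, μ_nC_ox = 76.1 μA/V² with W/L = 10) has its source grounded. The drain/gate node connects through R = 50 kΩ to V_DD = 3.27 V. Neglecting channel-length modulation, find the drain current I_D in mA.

I_D = 0.0372 mA

With gate tied to drain, V_GS = V_DS ≥ V_GS − V_th, so the device is in saturation.
k_n = μ_nC_ox · (W/L) = 0.761 mA/V².
KCL at the drain: ½ k_n (V_GS − V_th)² = (V_DD − V_GS)/R.
Let x = V_GS − 1.1. Then 19 x² + x − 2.17 = 0, giving x = 0.312 V (positive root), so V_GS = 1.41 V.
I_D = (V_DD − V_GS)/R = (3.27 − 1.41) / 50 = 0.0372 mA.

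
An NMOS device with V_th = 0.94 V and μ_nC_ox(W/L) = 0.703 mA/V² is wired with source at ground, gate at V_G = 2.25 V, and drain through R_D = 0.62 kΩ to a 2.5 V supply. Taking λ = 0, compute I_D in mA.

V_GS = V_G = 2.25 V, so V_ov = 2.25 − 0.94 = 1.31 V.
Assume saturation: I_D = ½ k_n V_ov² = 0.5 × 0.703 × 1.31² = 0.603 mA, giving V_DS = V_DD − I_D R_D = 2.5 − 0.603 × 0.62 = 2.13 V.
V_DS = 2.13 V ≥ V_ov = 1.31 V, confirming saturation.

I_D = 0.603 mA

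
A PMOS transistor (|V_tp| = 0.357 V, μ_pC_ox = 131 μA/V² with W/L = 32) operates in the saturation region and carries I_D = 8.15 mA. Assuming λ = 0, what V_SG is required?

V_SG = 2.33 V

k_p = μ_pC_ox · (W/L) = 4.192 mA/V².
In saturation I_D = ½ k_p (V_SG − |V_tp|)², so V_SG − |V_tp| = √(2 I_D / k_p) = √(2 × 8.15 / 4.192) = 1.97 V.
V_SG = 0.357 + 1.97 = 2.33 V.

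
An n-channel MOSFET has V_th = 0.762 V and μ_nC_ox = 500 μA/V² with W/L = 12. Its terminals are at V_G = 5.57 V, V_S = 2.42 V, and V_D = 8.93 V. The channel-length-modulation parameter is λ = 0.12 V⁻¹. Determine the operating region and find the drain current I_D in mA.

Saturation; I_D = 30.5 mA

V_GS = V_G − V_S = 5.57 − 2.42 = 3.15 V; V_DS = V_D − V_S = 8.93 − 2.42 = 6.51 V.
k_n = μ_nC_ox · (W/L) = 6 mA/V².
V_ov = V_GS − V_th = 3.15 − 0.762 = 2.39 V.
Since V_DS = 6.51 V ≥ V_ov = 2.39 V, the device is in saturation.
I_D = ½ k_n V_ov² (1 + λ V_DS) = 0.5 × 6 × 2.39² × (1 + 0.12 × 6.51) = 30.5 mA.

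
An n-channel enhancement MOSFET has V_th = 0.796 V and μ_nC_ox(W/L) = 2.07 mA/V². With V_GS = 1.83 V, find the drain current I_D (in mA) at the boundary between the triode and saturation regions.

I_D = 1.11 mA

At the boundary V_DS = V_ov = V_GS − V_th = 1.83 − 0.796 = 1.03 V.
I_D = ½ k_n V_ov² = 0.5 × 2.07 × 1.03² = 1.11 mA.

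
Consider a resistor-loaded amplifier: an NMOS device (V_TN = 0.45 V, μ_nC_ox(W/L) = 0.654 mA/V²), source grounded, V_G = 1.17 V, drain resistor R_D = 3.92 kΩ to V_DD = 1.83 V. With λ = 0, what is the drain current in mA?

V_GS = V_G = 1.17 V, so V_ov = 1.17 − 0.45 = 0.72 V.
Assume saturation: I_D = ½ k_n V_ov² = 0.5 × 0.654 × 0.72² = 0.17 mA, giving V_DS = V_DD − I_D R_D = 1.83 − 0.17 × 3.92 = 1.17 V.
V_DS = 1.17 V ≥ V_ov = 0.72 V, confirming saturation.

I_D = 0.170 mA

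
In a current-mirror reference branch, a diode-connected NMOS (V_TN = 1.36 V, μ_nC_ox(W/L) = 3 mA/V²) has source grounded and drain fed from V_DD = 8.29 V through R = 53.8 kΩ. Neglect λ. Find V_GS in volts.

V_GS = 1.65 V

With gate tied to drain, V_GS = V_DS ≥ V_GS − V_TN, so the device is in saturation.
KCL at the drain: ½ k_n (V_GS − V_TN)² = (V_DD − V_GS)/R.
Let x = V_GS − 1.36. Then 80.7 x² + x − 6.93 = 0, giving x = 0.287 V (positive root), so V_GS = 1.65 V.
I_D = (V_DD − V_GS)/R = (8.29 − 1.65) / 53.8 = 0.123 mA.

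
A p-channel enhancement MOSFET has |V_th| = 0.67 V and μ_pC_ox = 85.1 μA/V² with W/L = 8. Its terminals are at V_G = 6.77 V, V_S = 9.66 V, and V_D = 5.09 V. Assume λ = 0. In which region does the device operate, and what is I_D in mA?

V_SG = V_S − V_G = 9.66 − 6.77 = 2.89 V; V_SD = V_S − V_D = 9.66 − 5.09 = 4.57 V.
k_p = μ_pC_ox · (W/L) = 0.6808 mA/V².
V_ov = V_SG − |V_th| = 2.89 − 0.67 = 2.22 V.
Since V_SD = 4.57 V ≥ V_ov = 2.22 V, the device is in saturation.
I_D = ½ k_p V_ov² = 0.5 × 0.6808 × 2.22² = 1.68 mA.

Saturation; I_D = 1.68 mA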